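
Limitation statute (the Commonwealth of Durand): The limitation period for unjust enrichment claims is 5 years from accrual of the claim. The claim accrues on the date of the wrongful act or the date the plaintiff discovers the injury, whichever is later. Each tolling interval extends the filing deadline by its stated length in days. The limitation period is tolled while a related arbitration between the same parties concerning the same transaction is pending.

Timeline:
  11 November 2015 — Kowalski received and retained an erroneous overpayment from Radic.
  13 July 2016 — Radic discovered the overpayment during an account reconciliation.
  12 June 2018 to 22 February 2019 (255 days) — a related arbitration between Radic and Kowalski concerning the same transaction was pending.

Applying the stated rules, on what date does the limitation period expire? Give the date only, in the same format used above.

Because discovery on 13 July 2016 post-dates the 11 November 2015 act, accrual under the later-of rule falls on 13 July 2016.
5 years from 13 July 2016 is 13 July 2021.
Because the pending related arbitration ran from 12 June 2018 to 22 February 2019, the deadline is extended by 255 days to 25 March 2022.

25 March 2022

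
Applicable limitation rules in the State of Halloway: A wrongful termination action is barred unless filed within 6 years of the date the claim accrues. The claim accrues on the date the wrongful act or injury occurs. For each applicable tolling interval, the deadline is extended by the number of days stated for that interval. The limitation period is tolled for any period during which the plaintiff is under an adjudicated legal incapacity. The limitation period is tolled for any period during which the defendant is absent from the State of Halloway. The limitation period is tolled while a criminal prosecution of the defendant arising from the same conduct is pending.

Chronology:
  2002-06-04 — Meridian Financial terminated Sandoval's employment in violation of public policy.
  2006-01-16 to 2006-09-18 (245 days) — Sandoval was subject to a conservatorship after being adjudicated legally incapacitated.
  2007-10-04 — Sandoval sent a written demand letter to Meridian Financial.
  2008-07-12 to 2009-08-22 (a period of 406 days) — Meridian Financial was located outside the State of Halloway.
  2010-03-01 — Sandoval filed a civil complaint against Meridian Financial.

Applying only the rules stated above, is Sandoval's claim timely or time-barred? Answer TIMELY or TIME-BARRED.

TIMELY

The claim accrued on 2002-06-04, the date of the act.
Adding the 6 years base period to 2002-06-04 gives a deadline of 2008-06-04, before any tolling.
The period was tolled for 245 days by the plaintiff's legal incapacity (2006-01-16 to 2006-09-18), pushing the deadline to 2009-02-04.
The defendant's absence from the jurisdiction from 2008-07-12 to 2009-08-22 tolled the period for 406 days, extending the deadline to 2010-03-17.
Nothing else in the chronology tolls or restarts the period.
Filing on 2010-03-01 beat the 2010-03-17 deadline — the action is timely.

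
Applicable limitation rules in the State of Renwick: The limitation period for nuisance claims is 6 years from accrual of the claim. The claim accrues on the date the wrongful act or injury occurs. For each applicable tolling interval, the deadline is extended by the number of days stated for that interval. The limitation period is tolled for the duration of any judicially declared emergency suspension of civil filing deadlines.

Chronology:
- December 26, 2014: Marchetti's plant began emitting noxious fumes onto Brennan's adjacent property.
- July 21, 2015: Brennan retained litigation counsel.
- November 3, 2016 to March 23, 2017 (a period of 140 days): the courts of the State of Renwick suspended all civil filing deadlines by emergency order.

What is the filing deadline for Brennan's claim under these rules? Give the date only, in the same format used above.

May 15, 2021

The limitation period began to run on December 26, 2014.
6 years from December 26, 2014 is December 26, 2020.
The emergency suspension of filing deadlines from November 3, 2016 to March 23, 2017 tolled the period for 140 days, extending the deadline to May 15, 2021.
None of the other events listed affects the running of the period under the stated rules.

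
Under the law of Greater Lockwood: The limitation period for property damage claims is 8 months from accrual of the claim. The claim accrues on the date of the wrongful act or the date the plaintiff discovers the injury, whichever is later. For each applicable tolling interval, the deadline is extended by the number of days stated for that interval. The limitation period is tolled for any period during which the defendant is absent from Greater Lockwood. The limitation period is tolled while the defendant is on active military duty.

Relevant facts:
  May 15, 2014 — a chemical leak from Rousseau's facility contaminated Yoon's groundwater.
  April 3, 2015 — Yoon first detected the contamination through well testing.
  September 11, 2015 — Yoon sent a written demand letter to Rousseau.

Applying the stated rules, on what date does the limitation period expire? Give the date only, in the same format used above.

Because discovery on April 3, 2015 post-dates the May 15, 2014 act, accrual under the later-of rule falls on April 3, 2015.
8 months from April 3, 2015 is December 3, 2015.
None of the other events listed affects the running of the period under the stated rules.

December 3, 2015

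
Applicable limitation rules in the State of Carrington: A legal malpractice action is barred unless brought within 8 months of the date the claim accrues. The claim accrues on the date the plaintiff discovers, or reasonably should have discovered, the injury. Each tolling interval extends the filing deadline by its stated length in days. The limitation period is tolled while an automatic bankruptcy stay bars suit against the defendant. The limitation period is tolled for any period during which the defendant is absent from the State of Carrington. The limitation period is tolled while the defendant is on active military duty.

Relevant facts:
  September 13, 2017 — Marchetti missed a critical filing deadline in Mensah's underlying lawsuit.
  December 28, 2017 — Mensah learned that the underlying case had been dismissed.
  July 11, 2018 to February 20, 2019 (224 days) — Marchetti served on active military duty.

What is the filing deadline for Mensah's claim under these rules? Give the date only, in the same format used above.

Under the discovery rule, the claim accrued on December 28, 2017, when Mensah discovered the injury — not on the September 13, 2017 date of the underlying act.
8 months from December 28, 2017 is August 28, 2018.
The period was tolled for 224 days by the defendant's active military service (July 11, 2018 to February 20, 2019), pushing the deadline to April 9, 2019.

April 9, 2019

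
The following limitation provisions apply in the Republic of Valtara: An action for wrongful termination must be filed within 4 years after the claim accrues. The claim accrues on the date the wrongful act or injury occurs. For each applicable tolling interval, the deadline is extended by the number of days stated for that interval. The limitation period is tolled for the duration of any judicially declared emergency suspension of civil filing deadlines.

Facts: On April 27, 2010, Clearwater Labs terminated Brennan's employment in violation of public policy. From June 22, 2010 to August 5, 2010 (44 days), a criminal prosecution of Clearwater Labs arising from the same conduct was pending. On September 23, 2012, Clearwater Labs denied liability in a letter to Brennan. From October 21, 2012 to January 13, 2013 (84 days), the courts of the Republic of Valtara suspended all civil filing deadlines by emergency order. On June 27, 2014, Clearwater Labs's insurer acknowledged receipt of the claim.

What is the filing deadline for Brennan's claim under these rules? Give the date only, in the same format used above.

The claim accrued on April 27, 2010, when the wrongful act occurred.
4 years from April 27, 2010 is April 27, 2014.
The period was tolled for 84 days by the emergency suspension of filing deadlines (October 21, 2012 to January 13, 2013), pushing the deadline to July 20, 2014.
Although a criminal prosecution ran from June 22, 2010 to August 5, 2010, the stated rules do not make that a tolling event, so it is disregarded.
None of the other events listed affects the running of the period under the stated rules.

July 20, 2014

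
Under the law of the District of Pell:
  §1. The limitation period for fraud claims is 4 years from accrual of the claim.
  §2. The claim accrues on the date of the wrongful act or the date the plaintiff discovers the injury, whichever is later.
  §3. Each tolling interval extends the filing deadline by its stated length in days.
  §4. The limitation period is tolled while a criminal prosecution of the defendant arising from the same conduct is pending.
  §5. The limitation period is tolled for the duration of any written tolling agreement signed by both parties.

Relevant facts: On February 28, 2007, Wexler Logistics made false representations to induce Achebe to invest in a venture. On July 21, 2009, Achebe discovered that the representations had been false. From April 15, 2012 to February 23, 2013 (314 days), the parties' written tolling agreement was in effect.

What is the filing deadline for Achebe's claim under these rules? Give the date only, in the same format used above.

The claim accrued on July 21, 2009 — the later of the February 28, 2007 act and the July 21, 2009 discovery.
The untolled deadline — 4 years after July 21, 2009 — is July 21, 2013.
Because the written tolling agreement ran from April 15, 2012 to February 23, 2013, the deadline is extended by 314 days to May 31, 2014.

May 31, 2014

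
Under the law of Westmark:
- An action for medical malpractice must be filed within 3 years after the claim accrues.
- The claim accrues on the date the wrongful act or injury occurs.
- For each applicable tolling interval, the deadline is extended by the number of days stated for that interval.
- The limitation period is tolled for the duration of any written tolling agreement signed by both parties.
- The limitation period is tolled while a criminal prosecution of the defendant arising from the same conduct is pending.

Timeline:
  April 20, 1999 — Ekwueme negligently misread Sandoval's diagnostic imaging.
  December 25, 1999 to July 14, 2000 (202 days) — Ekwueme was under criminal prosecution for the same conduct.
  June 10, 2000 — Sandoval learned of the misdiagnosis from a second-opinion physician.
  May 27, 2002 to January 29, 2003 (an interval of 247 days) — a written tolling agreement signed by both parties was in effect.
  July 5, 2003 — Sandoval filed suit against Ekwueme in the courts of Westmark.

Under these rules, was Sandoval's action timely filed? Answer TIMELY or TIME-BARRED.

TIMELY

The claim accrued on April 20, 1999, when the wrongful act occurred; under the stated occurrence rule the June 10, 2000 discovery does not delay accrual.
Adding the 3 years base period to April 20, 1999 gives a deadline of April 20, 2002, before any tolling.
Because the pending criminal prosecution ran from December 25, 1999 to July 14, 2000, the deadline is extended by 202 days to November 8, 2002.
The period was tolled for 247 days by the written tolling agreement (May 27, 2002 to January 29, 2003), pushing the deadline to July 13, 2003.
Filing on July 5, 2003 beat the July 13, 2003 deadline — the action is timely.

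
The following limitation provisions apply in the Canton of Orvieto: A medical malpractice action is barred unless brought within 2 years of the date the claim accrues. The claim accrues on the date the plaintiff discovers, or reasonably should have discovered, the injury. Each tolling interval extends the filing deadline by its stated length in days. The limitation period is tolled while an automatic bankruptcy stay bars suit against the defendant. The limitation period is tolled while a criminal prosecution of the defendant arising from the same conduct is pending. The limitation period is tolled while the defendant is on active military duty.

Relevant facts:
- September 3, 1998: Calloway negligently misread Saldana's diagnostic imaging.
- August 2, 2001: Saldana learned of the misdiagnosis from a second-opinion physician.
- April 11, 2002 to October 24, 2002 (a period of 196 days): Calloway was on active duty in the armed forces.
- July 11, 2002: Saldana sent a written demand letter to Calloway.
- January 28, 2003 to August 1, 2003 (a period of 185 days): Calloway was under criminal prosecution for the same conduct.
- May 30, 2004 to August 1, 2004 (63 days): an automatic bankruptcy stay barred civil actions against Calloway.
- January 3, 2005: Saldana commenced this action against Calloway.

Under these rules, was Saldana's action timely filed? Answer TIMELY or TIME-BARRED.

TIME-BARRED

Accrual is tied to discovery, so the period began on August 2, 2001 rather than on September 3, 1998 when the act occurred.
Adding the 2 years base period to August 2, 2001 gives a deadline of August 2, 2003, before any tolling.
The period was tolled for 196 days by the defendant's active military service (April 11, 2002 to October 24, 2002), pushing the deadline to February 14, 2004.
Because the pending criminal prosecution ran from January 28, 2003 to August 1, 2003, the deadline is extended by 185 days to August 17, 2004.
The period was tolled for 63 days by the automatic bankruptcy stay (May 30, 2004 to August 1, 2004), pushing the deadline to October 19, 2004.
The other events in the timeline have no effect on the limitation period under the stated rules.
Filing on January 3, 2005 missed the October 19, 2004 deadline — the action is time-barred.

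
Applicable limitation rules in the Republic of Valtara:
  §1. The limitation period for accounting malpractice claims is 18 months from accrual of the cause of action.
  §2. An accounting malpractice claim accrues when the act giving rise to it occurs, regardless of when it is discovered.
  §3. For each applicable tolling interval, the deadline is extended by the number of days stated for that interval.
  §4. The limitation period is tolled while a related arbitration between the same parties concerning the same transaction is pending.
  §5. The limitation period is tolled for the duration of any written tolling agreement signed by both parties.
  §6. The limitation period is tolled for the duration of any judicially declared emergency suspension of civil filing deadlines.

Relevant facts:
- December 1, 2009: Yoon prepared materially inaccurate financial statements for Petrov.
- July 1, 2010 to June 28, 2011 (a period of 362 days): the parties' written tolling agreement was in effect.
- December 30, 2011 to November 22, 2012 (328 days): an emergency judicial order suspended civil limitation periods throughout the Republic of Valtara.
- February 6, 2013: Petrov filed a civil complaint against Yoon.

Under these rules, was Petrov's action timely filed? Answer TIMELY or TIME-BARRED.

TIMELY

The cause of action accrued on December 1, 2009, the date of the act.
18 months from December 1, 2009 is June 1, 2011.
The period was tolled for 362 days by the written tolling agreement (July 1, 2010 to June 28, 2011), pushing the deadline to May 28, 2012.
The period was tolled for 328 days by the emergency suspension of filing deadlines (December 30, 2011 to November 22, 2012), pushing the deadline to April 21, 2013.
The February 6, 2013 filing precedes the April 21, 2013 deadline; the claim is timely.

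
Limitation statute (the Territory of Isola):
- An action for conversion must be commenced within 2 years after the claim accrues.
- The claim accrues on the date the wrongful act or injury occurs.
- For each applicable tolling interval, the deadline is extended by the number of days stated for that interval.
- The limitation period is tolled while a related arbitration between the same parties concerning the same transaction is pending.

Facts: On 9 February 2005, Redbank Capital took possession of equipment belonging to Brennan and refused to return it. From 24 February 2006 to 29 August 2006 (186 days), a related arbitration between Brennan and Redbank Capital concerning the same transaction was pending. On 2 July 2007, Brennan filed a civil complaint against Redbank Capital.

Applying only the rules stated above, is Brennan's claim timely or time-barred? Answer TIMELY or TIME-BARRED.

The claim accrued on 9 February 2005, when the wrongful act occurred.
The untolled deadline — 2 years after 9 February 2005 — is 9 February 2007.
Because the pending related arbitration ran from 24 February 2006 to 29 August 2006, the deadline is extended by 186 days to 14 August 2007.
Brennan filed on 2 July 2007, before the 14 August 2007 deadline, so the action is timely.

TIMELY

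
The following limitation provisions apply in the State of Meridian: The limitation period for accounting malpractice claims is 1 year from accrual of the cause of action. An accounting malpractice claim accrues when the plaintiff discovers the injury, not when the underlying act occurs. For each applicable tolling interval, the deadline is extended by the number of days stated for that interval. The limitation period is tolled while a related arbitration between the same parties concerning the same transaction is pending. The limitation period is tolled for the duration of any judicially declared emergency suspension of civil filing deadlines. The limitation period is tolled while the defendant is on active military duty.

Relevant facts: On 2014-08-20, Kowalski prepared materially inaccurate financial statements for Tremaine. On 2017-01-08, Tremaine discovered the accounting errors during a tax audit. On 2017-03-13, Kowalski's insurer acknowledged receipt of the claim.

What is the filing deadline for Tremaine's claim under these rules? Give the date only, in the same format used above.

Under the discovery rule, the claim accrued on 2017-01-08, when Tremaine discovered the injury — not on the 2014-08-20 date of the underlying act.
1 year from 2017-01-08 is 2018-01-08.
The other events in the timeline have no effect on the limitation period under the stated rules.

2018-01-08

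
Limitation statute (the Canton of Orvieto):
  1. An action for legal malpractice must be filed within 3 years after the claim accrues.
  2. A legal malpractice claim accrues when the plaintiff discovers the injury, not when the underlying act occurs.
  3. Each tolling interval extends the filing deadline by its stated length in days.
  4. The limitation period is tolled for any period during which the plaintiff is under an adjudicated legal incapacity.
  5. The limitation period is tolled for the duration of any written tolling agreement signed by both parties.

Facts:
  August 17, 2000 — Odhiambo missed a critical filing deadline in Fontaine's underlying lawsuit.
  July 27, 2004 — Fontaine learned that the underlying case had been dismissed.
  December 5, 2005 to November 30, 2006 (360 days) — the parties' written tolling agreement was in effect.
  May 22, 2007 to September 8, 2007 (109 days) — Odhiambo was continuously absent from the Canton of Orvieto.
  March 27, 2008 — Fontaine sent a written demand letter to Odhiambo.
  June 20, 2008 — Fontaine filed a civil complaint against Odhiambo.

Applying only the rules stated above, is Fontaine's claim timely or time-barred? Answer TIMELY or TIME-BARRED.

TIMELY

Under the discovery rule, the claim accrued on July 27, 2004, when Fontaine discovered the injury — not on the August 17, 2000 date of the underlying act.
The untolled deadline — 3 years after July 27, 2004 — is July 27, 2007.
Because the written tolling agreement ran from December 5, 2005 to November 30, 2006, the deadline is extended by 360 days to July 21, 2008.
No stated provision tolls the period for the defendant's absence, so the interval from May 22, 2007 to September 8, 2007 has no effect on the deadline.
The other events in the timeline have no effect on the limitation period under the stated rules.
Filing on June 20, 2008 beat the July 21, 2008 deadline — the action is timely.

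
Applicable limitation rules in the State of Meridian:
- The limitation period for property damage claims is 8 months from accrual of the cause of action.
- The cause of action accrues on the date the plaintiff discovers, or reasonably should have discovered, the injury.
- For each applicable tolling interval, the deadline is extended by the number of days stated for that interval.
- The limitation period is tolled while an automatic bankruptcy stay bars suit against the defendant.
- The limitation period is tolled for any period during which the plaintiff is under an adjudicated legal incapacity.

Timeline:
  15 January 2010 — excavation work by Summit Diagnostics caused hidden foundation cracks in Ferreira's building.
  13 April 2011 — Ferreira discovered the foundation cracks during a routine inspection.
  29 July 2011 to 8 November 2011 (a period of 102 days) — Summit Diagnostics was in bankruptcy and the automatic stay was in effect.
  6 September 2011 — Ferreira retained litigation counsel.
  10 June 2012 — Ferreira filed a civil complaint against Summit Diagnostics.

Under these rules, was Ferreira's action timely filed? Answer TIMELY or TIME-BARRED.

TIME-BARRED

The claim did not accrue until Ferreira discovered the injury on 13 April 2011; the 15 January 2010 act date does not start the clock under the stated rule.
8 months from 13 April 2011 is 13 December 2011.
Because the automatic bankruptcy stay ran from 29 July 2011 to 8 November 2011, the deadline is extended by 102 days to 24 March 2012.
The other events in the timeline have no effect on the limitation period under the stated rules.
The 10 June 2012 filing falls after the 24 March 2012 deadline; the claim is time-barred.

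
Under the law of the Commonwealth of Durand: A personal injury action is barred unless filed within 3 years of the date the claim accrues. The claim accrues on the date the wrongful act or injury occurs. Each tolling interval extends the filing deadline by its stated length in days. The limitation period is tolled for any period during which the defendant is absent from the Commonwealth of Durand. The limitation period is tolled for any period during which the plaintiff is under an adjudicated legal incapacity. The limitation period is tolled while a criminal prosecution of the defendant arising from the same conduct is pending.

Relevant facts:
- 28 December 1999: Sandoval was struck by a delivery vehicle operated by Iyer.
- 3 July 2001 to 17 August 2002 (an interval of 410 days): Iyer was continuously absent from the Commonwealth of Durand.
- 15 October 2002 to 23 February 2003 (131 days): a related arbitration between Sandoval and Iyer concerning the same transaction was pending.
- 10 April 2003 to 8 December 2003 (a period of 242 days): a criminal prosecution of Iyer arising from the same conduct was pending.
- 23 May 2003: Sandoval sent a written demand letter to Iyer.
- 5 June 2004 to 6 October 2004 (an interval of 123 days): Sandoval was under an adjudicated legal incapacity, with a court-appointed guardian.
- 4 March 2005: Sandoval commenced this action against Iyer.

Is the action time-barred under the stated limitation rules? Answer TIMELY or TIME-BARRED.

The claim accrued on 28 December 1999, the date of the act.
The untolled deadline — 3 years after 28 December 1999 — is 28 December 2002.
The defendant's absence from the jurisdiction from 3 July 2001 to 17 August 2002 tolled the period for 410 days, extending the deadline to 11 February 2004.
Because the pending criminal prosecution ran from 10 April 2003 to 8 December 2003, the deadline is extended by 242 days to 10 October 2004.
Because the plaintiff's legal incapacity ran from 5 June 2004 to 6 October 2004, the deadline is extended by 123 days to 10 February 2005.
The pending related arbitration from 15 October 2002 to 23 February 2003 does not toll the period, because no stated rule makes a pending arbitration a tolling event.
None of the other events listed affects the running of the period under the stated rules.
Filing on 4 March 2005 missed the 10 February 2005 deadline — the action is time-barred.

TIME-BARRED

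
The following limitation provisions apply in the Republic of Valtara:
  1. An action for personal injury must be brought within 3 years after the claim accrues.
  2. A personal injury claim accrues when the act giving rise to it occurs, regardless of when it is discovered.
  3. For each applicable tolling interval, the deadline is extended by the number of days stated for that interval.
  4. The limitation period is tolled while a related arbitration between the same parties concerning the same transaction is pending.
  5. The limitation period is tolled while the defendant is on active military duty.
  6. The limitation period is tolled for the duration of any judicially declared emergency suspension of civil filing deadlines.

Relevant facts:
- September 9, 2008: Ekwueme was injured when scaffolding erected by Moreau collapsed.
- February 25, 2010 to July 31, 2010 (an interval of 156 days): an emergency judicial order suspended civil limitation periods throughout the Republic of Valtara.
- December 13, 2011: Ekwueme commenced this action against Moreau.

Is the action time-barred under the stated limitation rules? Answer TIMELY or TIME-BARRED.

TIMELY

The claim accrued on September 9, 2008, when the wrongful act occurred.
The untolled deadline — 3 years after September 9, 2008 — is September 9, 2011.
The emergency suspension of filing deadlines from February 25, 2010 to July 31, 2010 tolled the period for 156 days, extending the deadline to February 12, 2012.
The December 13, 2011 filing precedes the February 12, 2012 deadline; the claim is timely.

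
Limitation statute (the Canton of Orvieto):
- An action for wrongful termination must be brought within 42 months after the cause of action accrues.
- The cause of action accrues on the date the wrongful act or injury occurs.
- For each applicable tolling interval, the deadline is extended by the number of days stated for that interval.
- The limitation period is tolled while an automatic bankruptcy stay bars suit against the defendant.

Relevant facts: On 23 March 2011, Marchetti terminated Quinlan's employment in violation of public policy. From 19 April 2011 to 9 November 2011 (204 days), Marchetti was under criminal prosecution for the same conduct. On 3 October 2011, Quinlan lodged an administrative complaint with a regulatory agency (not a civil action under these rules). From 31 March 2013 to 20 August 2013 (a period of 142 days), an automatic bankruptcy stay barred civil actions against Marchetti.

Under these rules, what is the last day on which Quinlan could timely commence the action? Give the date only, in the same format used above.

12 February 2015

The claim accrued on 23 March 2011, when the wrongful act occurred.
42 months from 23 March 2011 is 23 September 2014.
The period was tolled for 142 days by the automatic bankruptcy stay (31 March 2013 to 20 August 2013), pushing the deadline to 12 February 2015.
Although a criminal prosecution ran from 19 April 2011 to 9 November 2011, the stated rules do not make that a tolling event, so it is disregarded.
Nothing else in the chronology tolls or restarts the period.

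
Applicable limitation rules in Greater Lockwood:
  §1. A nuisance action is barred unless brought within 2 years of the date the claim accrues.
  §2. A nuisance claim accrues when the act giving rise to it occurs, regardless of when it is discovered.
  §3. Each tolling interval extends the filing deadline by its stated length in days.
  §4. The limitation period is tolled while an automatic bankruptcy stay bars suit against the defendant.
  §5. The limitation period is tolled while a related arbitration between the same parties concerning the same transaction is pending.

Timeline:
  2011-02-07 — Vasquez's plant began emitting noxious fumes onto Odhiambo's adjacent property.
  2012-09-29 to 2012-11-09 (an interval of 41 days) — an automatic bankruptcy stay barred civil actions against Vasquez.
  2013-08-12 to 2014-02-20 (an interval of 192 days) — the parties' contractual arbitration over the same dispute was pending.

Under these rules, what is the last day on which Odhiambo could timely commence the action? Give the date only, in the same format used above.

The claim accrued on 2011-02-07, the date of the act.
Adding the 2 years base period to 2011-02-07 gives a deadline of 2013-02-07, before any tolling.
Because the automatic bankruptcy stay ran from 2012-09-29 to 2012-11-09, the deadline is extended by 41 days to 2013-03-20.
The pending related arbitration from 2013-08-12 to 2014-02-20 began after the period had already run on 2013-03-20, so it has no tolling effect.

2013-03-20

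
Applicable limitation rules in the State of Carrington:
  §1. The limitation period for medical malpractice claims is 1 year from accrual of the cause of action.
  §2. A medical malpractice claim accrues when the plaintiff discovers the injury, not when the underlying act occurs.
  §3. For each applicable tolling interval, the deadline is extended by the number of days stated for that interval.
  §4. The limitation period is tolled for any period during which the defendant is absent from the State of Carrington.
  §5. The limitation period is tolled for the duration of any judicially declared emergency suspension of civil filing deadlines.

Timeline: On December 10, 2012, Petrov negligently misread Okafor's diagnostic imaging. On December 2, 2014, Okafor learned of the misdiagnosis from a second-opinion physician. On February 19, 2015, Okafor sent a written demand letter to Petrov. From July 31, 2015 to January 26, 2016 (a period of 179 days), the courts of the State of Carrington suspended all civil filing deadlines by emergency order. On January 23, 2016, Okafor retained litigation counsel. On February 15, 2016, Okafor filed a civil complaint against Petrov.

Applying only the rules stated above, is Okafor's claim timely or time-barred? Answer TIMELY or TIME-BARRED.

Accrual is tied to discovery, so the period began on December 2, 2014 rather than on December 10, 2012 when the act occurred.
Adding the 1 year base period to December 2, 2014 gives a deadline of December 2, 2015, before any tolling.
The emergency suspension of filing deadlines from July 31, 2015 to January 26, 2016 tolled the period for 179 days, extending the deadline to May 29, 2016.
The other events in the timeline have no effect on the limitation period under the stated rules.
Okafor filed on February 15, 2016, before the May 29, 2016 deadline, so the action is timely.

TIMELY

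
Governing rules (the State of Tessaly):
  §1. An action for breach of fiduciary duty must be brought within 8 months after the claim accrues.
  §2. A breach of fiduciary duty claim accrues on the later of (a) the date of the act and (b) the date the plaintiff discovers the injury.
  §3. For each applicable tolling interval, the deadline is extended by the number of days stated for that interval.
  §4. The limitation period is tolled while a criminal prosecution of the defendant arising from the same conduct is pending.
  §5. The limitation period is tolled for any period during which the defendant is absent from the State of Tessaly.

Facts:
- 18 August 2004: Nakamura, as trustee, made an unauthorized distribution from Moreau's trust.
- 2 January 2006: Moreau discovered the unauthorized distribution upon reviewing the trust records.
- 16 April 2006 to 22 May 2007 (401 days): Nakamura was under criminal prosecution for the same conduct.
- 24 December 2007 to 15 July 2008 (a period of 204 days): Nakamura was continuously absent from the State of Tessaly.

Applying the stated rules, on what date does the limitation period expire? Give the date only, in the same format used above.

8 October 2007

Taking the later of the act (18 August 2004) and discovery (2 January 2006), the claim accrued on 2 January 2006.
The untolled deadline — 8 months after 2 January 2006 — is 2 September 2006.
Because the pending criminal prosecution ran from 16 April 2006 to 22 May 2007, the deadline is extended by 401 days to 8 October 2007.
By the time the defendant's absence from the jurisdiction began on 24 December 2007, the limitation period had already expired on 8 October 2007; that interval cannot revive it.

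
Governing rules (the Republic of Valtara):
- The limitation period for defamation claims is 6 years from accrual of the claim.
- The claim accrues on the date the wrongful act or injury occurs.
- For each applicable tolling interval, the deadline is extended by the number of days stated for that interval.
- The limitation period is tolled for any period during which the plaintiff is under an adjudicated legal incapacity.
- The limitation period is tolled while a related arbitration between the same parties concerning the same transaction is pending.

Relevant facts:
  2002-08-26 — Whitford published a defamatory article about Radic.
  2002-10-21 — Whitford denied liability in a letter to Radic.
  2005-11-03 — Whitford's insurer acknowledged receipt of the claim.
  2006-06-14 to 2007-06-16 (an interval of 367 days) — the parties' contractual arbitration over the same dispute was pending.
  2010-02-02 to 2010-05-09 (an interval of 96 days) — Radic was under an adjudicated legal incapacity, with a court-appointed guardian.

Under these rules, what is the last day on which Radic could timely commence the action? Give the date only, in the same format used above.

The limitation period began to run on 2002-08-26.
6 years from 2002-08-26 is 2008-08-26.
The period was tolled for 367 days by the pending related arbitration (2006-06-14 to 2007-06-16), pushing the deadline to 2009-08-28.
By the time the plaintiff's legal incapacity began on 2010-02-02, the limitation period had already expired on 2009-08-28; that interval cannot revive it.
Nothing else in the chronology tolls or restarts the period.

2009-08-28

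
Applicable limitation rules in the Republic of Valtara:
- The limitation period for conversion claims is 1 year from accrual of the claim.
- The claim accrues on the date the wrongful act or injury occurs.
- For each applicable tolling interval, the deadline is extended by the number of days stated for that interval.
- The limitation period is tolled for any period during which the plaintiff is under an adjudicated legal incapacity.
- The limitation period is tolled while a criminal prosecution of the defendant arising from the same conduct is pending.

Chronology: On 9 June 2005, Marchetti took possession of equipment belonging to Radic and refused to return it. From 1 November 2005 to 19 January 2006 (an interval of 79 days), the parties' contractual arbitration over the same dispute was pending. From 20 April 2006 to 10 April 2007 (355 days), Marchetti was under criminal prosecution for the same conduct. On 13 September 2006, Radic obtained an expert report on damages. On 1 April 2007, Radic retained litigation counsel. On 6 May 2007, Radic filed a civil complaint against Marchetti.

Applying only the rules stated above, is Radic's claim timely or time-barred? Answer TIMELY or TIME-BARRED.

TIMELY

The limitation period began to run on 9 June 2005.
Adding the 1 year base period to 9 June 2005 gives a deadline of 9 June 2006, before any tolling.
The pending criminal prosecution from 20 April 2006 to 10 April 2007 tolled the period for 355 days, extending the deadline to 30 May 2007.
No stated provision tolls the period for a pending arbitration, so the interval from 1 November 2005 to 19 January 2006 has no effect on the deadline.
The other events in the timeline have no effect on the limitation period under the stated rules.
Filing on 6 May 2007 beat the 30 May 2007 deadline — the action is timely.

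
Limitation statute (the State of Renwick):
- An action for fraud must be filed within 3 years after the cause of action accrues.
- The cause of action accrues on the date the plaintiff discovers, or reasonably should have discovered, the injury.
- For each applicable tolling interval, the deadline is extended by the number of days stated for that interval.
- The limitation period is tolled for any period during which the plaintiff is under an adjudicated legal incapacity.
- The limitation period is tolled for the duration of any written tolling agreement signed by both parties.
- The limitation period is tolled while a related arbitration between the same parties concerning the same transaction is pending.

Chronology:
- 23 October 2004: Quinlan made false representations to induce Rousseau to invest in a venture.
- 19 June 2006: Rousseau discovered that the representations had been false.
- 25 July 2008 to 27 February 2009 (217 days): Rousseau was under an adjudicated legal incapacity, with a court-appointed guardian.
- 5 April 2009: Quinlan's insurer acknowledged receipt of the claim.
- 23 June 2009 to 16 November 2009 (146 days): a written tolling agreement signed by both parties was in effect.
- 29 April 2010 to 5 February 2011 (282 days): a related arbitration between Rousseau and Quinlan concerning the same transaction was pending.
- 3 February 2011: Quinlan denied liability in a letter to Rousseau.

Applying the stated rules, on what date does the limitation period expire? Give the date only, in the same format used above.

26 March 2011

The claim did not accrue until Rousseau discovered the injury on 19 June 2006; the 23 October 2004 act date does not start the clock under the stated rule.
The untolled deadline — 3 years after 19 June 2006 — is 19 June 2009.
Because the plaintiff's legal incapacity ran from 25 July 2008 to 27 February 2009, the deadline is extended by 217 days to 22 January 2010.
Because the written tolling agreement ran from 23 June 2009 to 16 November 2009, the deadline is extended by 146 days to 17 June 2010.
The pending related arbitration from 29 April 2010 to 5 February 2011 tolled the period for 282 days, extending the deadline to 26 March 2011.
Nothing else in the chronology tolls or restarts the period.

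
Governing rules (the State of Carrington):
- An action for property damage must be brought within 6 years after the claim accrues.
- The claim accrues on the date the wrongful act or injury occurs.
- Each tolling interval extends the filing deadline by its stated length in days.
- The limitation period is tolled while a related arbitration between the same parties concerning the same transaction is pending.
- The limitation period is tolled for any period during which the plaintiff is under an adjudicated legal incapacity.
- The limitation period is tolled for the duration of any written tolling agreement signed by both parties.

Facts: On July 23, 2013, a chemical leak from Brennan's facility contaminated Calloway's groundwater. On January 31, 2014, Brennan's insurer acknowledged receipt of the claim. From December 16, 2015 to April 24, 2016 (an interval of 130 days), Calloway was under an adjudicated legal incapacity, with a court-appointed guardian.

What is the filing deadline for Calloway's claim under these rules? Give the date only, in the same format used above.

The claim accrued on July 23, 2013, when the wrongful act occurred.
The untolled deadline — 6 years after July 23, 2013 — is July 23, 2019.
Because the plaintiff's legal incapacity ran from December 16, 2015 to April 24, 2016, the deadline is extended by 130 days to November 30, 2019.
None of the other events listed affects the running of the period under the stated rules.

November 30, 2019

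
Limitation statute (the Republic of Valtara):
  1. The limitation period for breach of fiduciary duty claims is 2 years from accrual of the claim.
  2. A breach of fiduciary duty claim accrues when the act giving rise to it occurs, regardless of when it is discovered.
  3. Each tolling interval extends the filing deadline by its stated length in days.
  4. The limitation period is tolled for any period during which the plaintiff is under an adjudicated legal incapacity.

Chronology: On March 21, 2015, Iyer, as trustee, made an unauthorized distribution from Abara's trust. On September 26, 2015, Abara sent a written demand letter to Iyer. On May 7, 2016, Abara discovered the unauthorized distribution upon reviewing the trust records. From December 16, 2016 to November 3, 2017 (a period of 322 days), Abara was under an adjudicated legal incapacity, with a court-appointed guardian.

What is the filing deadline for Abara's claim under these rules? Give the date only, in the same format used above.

Accrual is governed by the date of the act, so the period began to run on March 21, 2015; the later discovery on May 7, 2016 is irrelevant under the stated rule.
Adding the 2 years base period to March 21, 2015 gives a deadline of March 21, 2017, before any tolling.
The plaintiff's legal incapacity from December 16, 2016 to November 3, 2017 tolled the period for 322 days, extending the deadline to February 6, 2018.
The other events in the timeline have no effect on the limitation period under the stated rules.

February 6, 2018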